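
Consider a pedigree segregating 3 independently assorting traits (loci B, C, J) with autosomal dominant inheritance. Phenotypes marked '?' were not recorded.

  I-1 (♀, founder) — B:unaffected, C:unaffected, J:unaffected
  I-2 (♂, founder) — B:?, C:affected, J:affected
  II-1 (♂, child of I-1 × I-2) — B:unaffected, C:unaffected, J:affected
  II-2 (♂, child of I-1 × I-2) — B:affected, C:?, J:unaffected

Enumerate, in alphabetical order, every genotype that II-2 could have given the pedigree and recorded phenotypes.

II-2 ∈ {Bb Cc jj, Bb cc jj}

B/I-1 un ·: bb
B/I-2 ? ·: Bb
B/II-1 un I-1×I-2: bb
B/II-2 aff I-1×I-2: Bb
⇒ B over [I-1,I-2,II-1,II-2]: 1 consistent
C/I-1 un ·: cc
C/I-2 aff ·: Cc
C/II-1 un I-1×I-2: cc
C/II-2 ? I-1×I-2: cc|Cc
⇒ C over [I-1,I-2,II-1,II-2]: 2 consistent
J/I-1 un ·: jj
J/I-2 aff ·: Jj
J/II-1 aff I-1×I-2: Jj
J/II-2 un I-1×I-2: jj
⇒ J over [I-1,I-2,II-1,II-2]: 1 consistent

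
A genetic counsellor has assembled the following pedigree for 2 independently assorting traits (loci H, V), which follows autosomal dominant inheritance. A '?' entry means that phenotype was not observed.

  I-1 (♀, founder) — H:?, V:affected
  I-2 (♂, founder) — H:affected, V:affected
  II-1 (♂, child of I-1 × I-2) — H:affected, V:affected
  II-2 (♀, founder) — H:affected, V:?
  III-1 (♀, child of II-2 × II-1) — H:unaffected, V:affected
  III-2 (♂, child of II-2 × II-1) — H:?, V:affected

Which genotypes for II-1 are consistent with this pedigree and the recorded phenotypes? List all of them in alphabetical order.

H/I-1 ? ·: hh|Hh|HH
H/I-2 aff ·: Hh|HH
H/II-1 aff I-1×I-2: Hh
H/II-2 aff ·: Hh
H/III-1 un II-2×II-1: hh
H/III-2 ? II-2×II-1: hh|Hh|HH
⇒ H over [I-1,I-2,II-1,II-2,III-1,III-2]: 15 consistent
V/I-1 aff ·: Vv|VV
V/I-2 aff ·: Vv|VV
V/II-1 aff I-1×I-2: Vv|VV
V/II-2 ? ·: vv|Vv|VV
V/III-1 aff II-2×II-1: Vv|VV
V/III-2 aff II-2×II-1: Vv|VV
⇒ V over [I-1,I-2,II-1,II-2,III-1,III-2]: 51 consistent

II-1 ∈ {Hh VV, Hh Vv}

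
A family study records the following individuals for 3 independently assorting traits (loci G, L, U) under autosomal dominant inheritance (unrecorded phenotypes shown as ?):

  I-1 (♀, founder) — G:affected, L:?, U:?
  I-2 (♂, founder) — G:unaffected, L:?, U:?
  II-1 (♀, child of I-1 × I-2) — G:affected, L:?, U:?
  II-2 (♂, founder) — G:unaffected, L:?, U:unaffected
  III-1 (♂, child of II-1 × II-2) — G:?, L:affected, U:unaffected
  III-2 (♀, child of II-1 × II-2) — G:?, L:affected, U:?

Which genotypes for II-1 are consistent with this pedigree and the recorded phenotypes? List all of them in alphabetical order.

G/I-1 aff ·: Gg|GG
G/I-2 un ·: gg
G/II-1 aff I-1×I-2: Gg
G/II-2 un ·: gg
G/III-1 ? II-1×II-2: gg|Gg
G/III-2 ? II-1×II-2: gg|Gg
⇒ G over [I-1,I-2,II-1,II-2,III-1,III-2]: 8 consistent
L/I-1 ? ·: ll|Ll|LL
L/I-2 ? ·: ll|Ll|LL
L/II-1 ? I-1×I-2: ll|Ll|LL
L/II-2 ? ·: ll|Ll|LL
L/III-1 aff II-1×II-2: Ll|LL
L/III-2 aff II-1×II-2: Ll|LL
⇒ L over [I-1,I-2,II-1,II-2,III-1,III-2]: 95 consistent
U/I-1 ? ·: uu|Uu|UU
U/I-2 ? ·: uu|Uu|UU
U/II-1 ? I-1×I-2: uu|Uu
U/II-2 un ·: uu
U/III-1 un II-1×II-2: uu
U/III-2 ? II-1×II-2: uu|Uu
⇒ U over [I-1,I-2,II-1,II-2,III-1,III-2]: 18 consistent

II-1 ∈ {Gg LL Uu, Gg LL uu, Gg Ll Uu, Gg Ll uu, Gg ll Uu, Gg ll uu}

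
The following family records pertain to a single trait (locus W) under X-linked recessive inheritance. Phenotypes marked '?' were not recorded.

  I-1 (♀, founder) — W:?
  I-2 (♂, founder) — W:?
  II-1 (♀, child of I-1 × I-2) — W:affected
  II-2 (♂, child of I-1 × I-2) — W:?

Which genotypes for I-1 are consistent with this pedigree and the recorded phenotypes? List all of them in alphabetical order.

I-1 ∈ {X^WX^w, X^wX^w}

W/I-1 ? ·: X^WX^w|X^wX^w
W/I-2 ? ·: X^wY
W/II-1 aff I-1×I-2: X^wX^w
W/II-2 ? I-1×I-2: X^WY|X^wY
⇒ W over [I-1,I-2,II-1,II-2]: 3 consistent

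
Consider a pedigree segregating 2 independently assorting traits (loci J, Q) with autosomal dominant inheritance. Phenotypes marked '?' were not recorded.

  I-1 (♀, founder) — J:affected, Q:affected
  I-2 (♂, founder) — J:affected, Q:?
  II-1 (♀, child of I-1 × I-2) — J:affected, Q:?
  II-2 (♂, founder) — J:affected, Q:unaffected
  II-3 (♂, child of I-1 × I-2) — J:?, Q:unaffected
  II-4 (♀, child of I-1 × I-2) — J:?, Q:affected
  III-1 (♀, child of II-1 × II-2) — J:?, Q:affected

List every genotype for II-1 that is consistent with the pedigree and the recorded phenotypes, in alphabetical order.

J/I-1 aff ·: Jj|JJ
J/I-2 aff ·: Jj|JJ
J/II-1 aff I-1×I-2: Jj|JJ
J/II-2 aff ·: Jj|JJ
J/II-3 ? I-1×I-2: jj|Jj|JJ
J/II-4 ? I-1×I-2: jj|Jj|JJ
J/III-1 ? II-1×II-2: jj|Jj|JJ
⇒ J over [I-1,I-2,II-1,II-2,II-3,II-4,III-1]: 139 consistent
Q/I-1 aff ·: Qq
Q/I-2 ? ·: qq|Qq
Q/II-1 ? I-1×I-2: Qq|QQ
Q/II-2 un ·: qq
Q/II-3 un I-1×I-2: qq
Q/II-4 aff I-1×I-2: Qq|QQ
Q/III-1 aff II-1×II-2: Qq
⇒ Q over [I-1,I-2,II-1,II-2,II-3,II-4,III-1]: 5 consistent

II-1 ∈ {JJ QQ, JJ Qq, Jj QQ, Jj Qq}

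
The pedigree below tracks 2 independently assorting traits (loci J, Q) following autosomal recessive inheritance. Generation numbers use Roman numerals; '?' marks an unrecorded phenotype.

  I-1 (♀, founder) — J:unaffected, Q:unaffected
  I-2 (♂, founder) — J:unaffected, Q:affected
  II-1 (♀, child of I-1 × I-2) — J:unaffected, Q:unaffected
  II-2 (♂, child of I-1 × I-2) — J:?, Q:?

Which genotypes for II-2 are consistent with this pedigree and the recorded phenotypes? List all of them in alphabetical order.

II-2 ∈ {JJ Qq, JJ qq, Jj Qq, Jj qq, jj Qq, jj qq}

J/I-1 un ·: JJ|Jj
J/I-2 un ·: JJ|Jj
J/II-1 un I-1×I-2: JJ|Jj
J/II-2 ? I-1×I-2: JJ|Jj|jj
⇒ J over [I-1,I-2,II-1,II-2]: 15 consistent
Q/I-1 un ·: QQ|Qq
Q/I-2 aff ·: qq
Q/II-1 un I-1×I-2: Qq
Q/II-2 ? I-1×I-2: Qq|qq
⇒ Q over [I-1,I-2,II-1,II-2]: 3 consistent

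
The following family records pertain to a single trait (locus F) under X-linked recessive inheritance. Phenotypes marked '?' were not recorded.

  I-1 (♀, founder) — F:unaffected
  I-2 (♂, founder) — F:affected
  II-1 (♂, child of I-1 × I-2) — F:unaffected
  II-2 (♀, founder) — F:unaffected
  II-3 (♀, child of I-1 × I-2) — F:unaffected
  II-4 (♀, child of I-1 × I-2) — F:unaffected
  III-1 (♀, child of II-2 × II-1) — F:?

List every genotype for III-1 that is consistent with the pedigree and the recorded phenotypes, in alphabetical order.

F/I-1 un ·: X^FX^F|X^FX^f
F/I-2 aff ·: X^fY
F/II-1 un I-1×I-2: X^FY
F/II-2 un ·: X^FX^F|X^FX^f
F/II-3 un I-1×I-2: X^FX^f
F/II-4 un I-1×I-2: X^FX^f
F/III-1 ? II-2×II-1: X^FX^F|X^FX^f
⇒ F over [I-1,I-2,II-1,II-2,II-3,II-4,III-1]: 6 consistent

III-1 ∈ {X^FX^F, X^FX^f}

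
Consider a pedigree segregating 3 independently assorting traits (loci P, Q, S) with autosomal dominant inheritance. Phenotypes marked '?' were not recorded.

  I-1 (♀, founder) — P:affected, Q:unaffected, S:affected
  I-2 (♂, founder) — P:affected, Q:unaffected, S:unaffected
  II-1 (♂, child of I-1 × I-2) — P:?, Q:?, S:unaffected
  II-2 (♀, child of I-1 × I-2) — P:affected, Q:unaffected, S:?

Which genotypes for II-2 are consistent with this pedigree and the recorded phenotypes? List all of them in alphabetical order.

P/I-1 aff ·: Pp|PP
P/I-2 aff ·: Pp|PP
P/II-1 ? I-1×I-2: pp|Pp|PP
P/II-2 aff I-1×I-2: Pp|PP
⇒ P over [I-1,I-2,II-1,II-2]: 15 consistent
Q/I-1 un ·: qq
Q/I-2 un ·: qq
Q/II-1 ? I-1×I-2: qq
Q/II-2 un I-1×I-2: qq
⇒ Q over [I-1,I-2,II-1,II-2]: 1 consistent
S/I-1 aff ·: Ss
S/I-2 un ·: ss
S/II-1 un I-1×I-2: ss
S/II-2 ? I-1×I-2: ss|Ss
⇒ S over [I-1,I-2,II-1,II-2]: 2 consistent

II-2 ∈ {PP qq Ss, PP qq ss, Pp qq Ss, Pp qq ss}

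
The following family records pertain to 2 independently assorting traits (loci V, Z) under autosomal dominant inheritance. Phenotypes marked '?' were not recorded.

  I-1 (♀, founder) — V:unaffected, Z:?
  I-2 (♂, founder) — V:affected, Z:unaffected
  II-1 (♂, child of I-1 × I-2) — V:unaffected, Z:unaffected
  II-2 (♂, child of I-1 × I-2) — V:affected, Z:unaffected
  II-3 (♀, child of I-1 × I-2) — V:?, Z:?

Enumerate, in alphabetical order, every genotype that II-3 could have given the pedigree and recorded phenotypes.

II-3 ∈ {Vv Zz, Vv zz, vv Zz, vv zz}

V/I-1 un ·: vv
V/I-2 aff ·: Vv
V/II-1 un I-1×I-2: vv
V/II-2 aff I-1×I-2: Vv
V/II-3 ? I-1×I-2: vv|Vv
⇒ V over [I-1,I-2,II-1,II-2,II-3]: 2 consistent
Z/I-1 ? ·: zz|Zz
Z/I-2 un ·: zz
Z/II-1 un I-1×I-2: zz
Z/II-2 un I-1×I-2: zz
Z/II-3 ? I-1×I-2: zz|Zz
⇒ Z over [I-1,I-2,II-1,II-2,II-3]: 3 consistent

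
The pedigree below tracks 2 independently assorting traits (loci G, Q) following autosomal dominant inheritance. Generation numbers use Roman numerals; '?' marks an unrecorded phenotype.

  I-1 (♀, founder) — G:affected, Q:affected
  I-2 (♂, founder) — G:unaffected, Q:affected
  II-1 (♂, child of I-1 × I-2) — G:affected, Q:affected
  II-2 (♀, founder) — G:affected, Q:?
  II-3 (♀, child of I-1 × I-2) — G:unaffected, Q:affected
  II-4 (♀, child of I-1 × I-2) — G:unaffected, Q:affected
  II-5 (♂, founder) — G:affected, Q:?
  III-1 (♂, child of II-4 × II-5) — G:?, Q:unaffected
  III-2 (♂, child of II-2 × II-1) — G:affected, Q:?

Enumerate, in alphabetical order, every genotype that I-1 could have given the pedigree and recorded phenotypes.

I-1 ∈ {Gg QQ, Gg Qq}

G/I-1 aff ·: Gg
G/I-2 un ·: gg
G/II-1 aff I-1×I-2: Gg
G/II-2 aff ·: Gg|GG
G/II-3 un I-1×I-2: gg
G/II-4 un I-1×I-2: gg
G/II-5 aff ·: Gg|GG
G/III-1 ? II-4×II-5: gg|Gg
G/III-2 aff II-2×II-1: Gg|GG
⇒ G over [I-1,I-2,II-1,II-2,II-3,II-4,II-5,III-1,III-2]: 12 consistent
Q/I-1 aff ·: Qq|QQ
Q/I-2 aff ·: Qq|QQ
Q/II-1 aff I-1×I-2: Qq|QQ
Q/II-2 ? ·: qq|Qq|QQ
Q/II-3 aff I-1×I-2: Qq|QQ
Q/II-4 aff I-1×I-2: Qq
Q/II-5 ? ·: qq|Qq
Q/III-1 un II-4×II-5: qq
Q/III-2 ? II-2×II-1: qq|Qq|QQ
⇒ Q over [I-1,I-2,II-1,II-2,II-3,II-4,II-5,III-1,III-2]: 132 consistent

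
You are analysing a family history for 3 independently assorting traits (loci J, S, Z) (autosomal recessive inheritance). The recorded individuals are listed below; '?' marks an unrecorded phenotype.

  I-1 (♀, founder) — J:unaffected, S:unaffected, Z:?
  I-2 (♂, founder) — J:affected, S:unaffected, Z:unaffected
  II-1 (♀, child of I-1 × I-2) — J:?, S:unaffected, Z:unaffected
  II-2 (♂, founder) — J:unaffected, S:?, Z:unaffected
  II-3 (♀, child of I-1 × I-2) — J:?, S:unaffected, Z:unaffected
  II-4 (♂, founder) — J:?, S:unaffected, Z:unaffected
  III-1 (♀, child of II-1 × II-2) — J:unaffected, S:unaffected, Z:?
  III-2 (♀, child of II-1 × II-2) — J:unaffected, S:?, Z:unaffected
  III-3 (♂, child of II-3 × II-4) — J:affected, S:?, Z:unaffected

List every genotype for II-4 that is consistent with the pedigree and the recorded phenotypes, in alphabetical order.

II-4 ∈ {Jj SS ZZ, Jj SS Zz, Jj Ss ZZ, Jj Ss Zz, jj SS ZZ, jj SS Zz, jj Ss ZZ, jj Ss Zz}

J/I-1 un ·: JJ|Jj
J/I-2 aff ·: jj
J/II-1 ? I-1×I-2: Jj|jj
J/II-2 un ·: JJ|Jj
J/II-3 ? I-1×I-2: Jj|jj
J/II-4 ? ·: Jj|jj
J/III-1 un II-1×II-2: JJ|Jj
J/III-2 un II-1×II-2: JJ|Jj
J/III-3 aff II-3×II-4: jj
⇒ J over [I-1,I-2,II-1,II-2,II-3,II-4,III-1,III-2,III-3]: 56 consistent
S/I-1 un ·: SS|Ss
S/I-2 un ·: SS|Ss
S/II-1 un I-1×I-2: SS|Ss
S/II-2 ? ·: SS|Ss|ss
S/II-3 un I-1×I-2: SS|Ss
S/II-4 un ·: SS|Ss
S/III-1 un II-1×II-2: SS|Ss
S/III-2 ? II-1×II-2: SS|Ss|ss
S/III-3 ? II-3×II-4: SS|Ss|ss
⇒ S over [I-1,I-2,II-1,II-2,II-3,II-4,III-1,III-2,III-3]: 450 consistent
Z/I-1 ? ·: ZZ|Zz|zz
Z/I-2 un ·: ZZ|Zz
Z/II-1 un I-1×I-2: ZZ|Zz
Z/II-2 un ·: ZZ|Zz
Z/II-3 un I-1×I-2: ZZ|Zz
Z/II-4 un ·: ZZ|Zz
Z/III-1 ? II-1×II-2: ZZ|Zz|zz
Z/III-2 un II-1×II-2: ZZ|Zz
Z/III-3 un II-3×II-4: ZZ|Zz
⇒ Z over [I-1,I-2,II-1,II-2,II-3,II-4,III-1,III-2,III-3]: 410 consistent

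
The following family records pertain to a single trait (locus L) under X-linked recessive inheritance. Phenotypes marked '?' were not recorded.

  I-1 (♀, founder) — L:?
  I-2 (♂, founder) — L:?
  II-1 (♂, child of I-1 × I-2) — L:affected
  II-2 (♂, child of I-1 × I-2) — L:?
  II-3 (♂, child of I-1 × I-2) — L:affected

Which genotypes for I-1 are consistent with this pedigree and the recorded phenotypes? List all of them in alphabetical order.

L/I-1 ? ·: X^LX^l|X^lX^l
L/I-2 ? ·: X^LY|X^lY
L/II-1 aff I-1×I-2: X^lY
L/II-2 ? I-1×I-2: X^LY|X^lY
L/II-3 aff I-1×I-2: X^lY
⇒ L over [I-1,I-2,II-1,II-2,II-3]: 6 consistent

I-1 ∈ {X^LX^l, X^lX^l}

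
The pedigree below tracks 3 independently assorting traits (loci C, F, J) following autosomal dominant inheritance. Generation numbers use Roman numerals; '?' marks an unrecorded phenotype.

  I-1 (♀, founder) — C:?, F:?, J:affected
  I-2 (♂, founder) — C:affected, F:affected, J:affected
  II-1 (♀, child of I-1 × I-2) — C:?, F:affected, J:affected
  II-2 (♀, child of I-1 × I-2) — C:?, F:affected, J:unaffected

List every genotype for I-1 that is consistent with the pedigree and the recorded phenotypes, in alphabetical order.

C/I-1 ? ·: cc|Cc|CC
C/I-2 aff ·: Cc|CC
C/II-1 ? I-1×I-2: cc|Cc|CC
C/II-2 ? I-1×I-2: cc|Cc|CC
⇒ C over [I-1,I-2,II-1,II-2]: 23 consistent
F/I-1 ? ·: ff|Ff|FF
F/I-2 aff ·: Ff|FF
F/II-1 aff I-1×I-2: Ff|FF
F/II-2 aff I-1×I-2: Ff|FF
⇒ F over [I-1,I-2,II-1,II-2]: 15 consistent
J/I-1 aff ·: Jj
J/I-2 aff ·: Jj
J/II-1 aff I-1×I-2: Jj|JJ
J/II-2 un I-1×I-2: jj
⇒ J over [I-1,I-2,II-1,II-2]: 2 consistent

I-1 ∈ {CC FF Jj, CC Ff Jj, CC ff Jj, Cc FF Jj, Cc Ff Jj, Cc ff Jj, cc FF Jj, cc Ff Jj, cc ff Jj}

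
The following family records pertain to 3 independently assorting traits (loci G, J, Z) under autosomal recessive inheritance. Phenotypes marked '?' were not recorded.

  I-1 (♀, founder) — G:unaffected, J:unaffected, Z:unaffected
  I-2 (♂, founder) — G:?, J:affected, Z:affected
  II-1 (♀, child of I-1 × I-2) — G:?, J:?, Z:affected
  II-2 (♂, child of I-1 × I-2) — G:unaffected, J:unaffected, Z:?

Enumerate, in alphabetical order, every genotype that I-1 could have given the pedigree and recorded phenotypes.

I-1 ∈ {GG JJ Zz, GG Jj Zz, Gg JJ Zz, Gg Jj Zz}

G/I-1 un ·: GG|Gg
G/I-2 ? ·: GG|Gg|gg
G/II-1 ? I-1×I-2: GG|Gg|gg
G/II-2 un I-1×I-2: GG|Gg
⇒ G over [I-1,I-2,II-1,II-2]: 18 consistent
J/I-1 un ·: JJ|Jj
J/I-2 aff ·: jj
J/II-1 ? I-1×I-2: Jj|jj
J/II-2 un I-1×I-2: Jj
⇒ J over [I-1,I-2,II-1,II-2]: 3 consistent
Z/I-1 un ·: Zz
Z/I-2 aff ·: zz
Z/II-1 aff I-1×I-2: zz
Z/II-2 ? I-1×I-2: Zz|zz
⇒ Z over [I-1,I-2,II-1,II-2]: 2 consistent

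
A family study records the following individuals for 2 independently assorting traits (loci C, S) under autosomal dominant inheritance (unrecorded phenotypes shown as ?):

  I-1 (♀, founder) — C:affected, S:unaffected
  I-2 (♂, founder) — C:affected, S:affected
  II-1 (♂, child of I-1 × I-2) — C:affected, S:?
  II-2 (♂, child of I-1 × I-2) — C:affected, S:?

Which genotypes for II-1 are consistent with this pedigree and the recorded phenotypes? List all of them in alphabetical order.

II-1 ∈ {CC Ss, CC ss, Cc Ss, Cc ss}

C/I-1 aff ·: Cc|CC
C/I-2 aff ·: Cc|CC
C/II-1 aff I-1×I-2: Cc|CC
C/II-2 aff I-1×I-2: Cc|CC
⇒ C over [I-1,I-2,II-1,II-2]: 13 consistent
S/I-1 un ·: ss
S/I-2 aff ·: Ss|SS
S/II-1 ? I-1×I-2: ss|Ss
S/II-2 ? I-1×I-2: ss|Ss
⇒ S over [I-1,I-2,II-1,II-2]: 5 consistent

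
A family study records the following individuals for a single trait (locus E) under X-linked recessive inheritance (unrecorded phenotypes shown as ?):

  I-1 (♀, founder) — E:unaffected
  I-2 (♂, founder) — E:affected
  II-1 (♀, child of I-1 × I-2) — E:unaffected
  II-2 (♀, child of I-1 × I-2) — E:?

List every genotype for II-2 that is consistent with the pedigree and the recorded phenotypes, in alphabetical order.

II-2 ∈ {X^EX^e, X^eX^e}

E/I-1 un ·: X^EX^E|X^EX^e
E/I-2 aff ·: X^eY
E/II-1 un I-1×I-2: X^EX^e
E/II-2 ? I-1×I-2: X^EX^e|X^eX^e
⇒ E over [I-1,I-2,II-1,II-2]: 3 consistent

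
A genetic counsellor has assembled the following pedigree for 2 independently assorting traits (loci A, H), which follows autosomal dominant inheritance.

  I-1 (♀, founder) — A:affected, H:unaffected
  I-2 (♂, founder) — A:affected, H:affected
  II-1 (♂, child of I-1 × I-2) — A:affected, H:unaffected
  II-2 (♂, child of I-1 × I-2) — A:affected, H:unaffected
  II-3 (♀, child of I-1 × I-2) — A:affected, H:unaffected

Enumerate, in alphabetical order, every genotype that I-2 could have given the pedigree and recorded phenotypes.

A/I-1 aff ·: Aa|AA
A/I-2 aff ·: Aa|AA
A/II-1 aff I-1×I-2: Aa|AA
A/II-2 aff I-1×I-2: Aa|AA
A/II-3 aff I-1×I-2: Aa|AA
⇒ A over [I-1,I-2,II-1,II-2,II-3]: 25 consistent
H/I-1 un ·: hh
H/I-2 aff ·: Hh
H/II-1 un I-1×I-2: hh
H/II-2 un I-1×I-2: hh
H/II-3 un I-1×I-2: hh
⇒ H over [I-1,I-2,II-1,II-2,II-3]: 1 consistent

I-2 ∈ {AA Hh, Aa Hh}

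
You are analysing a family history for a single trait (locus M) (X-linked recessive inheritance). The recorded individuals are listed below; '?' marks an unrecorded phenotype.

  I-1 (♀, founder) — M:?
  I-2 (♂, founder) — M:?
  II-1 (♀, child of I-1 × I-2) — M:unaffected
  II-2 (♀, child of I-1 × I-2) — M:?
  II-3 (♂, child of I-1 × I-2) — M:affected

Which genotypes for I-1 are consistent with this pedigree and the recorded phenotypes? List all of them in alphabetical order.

I-1 ∈ {X^MX^m, X^mX^m}

M/I-1 ? ·: X^MX^m|X^mX^m
M/I-2 ? ·: X^MY|X^mY
M/II-1 un I-1×I-2: X^MX^M|X^MX^m
M/II-2 ? I-1×I-2: X^MX^M|X^MX^m|X^mX^m
M/II-3 aff I-1×I-2: X^mY
⇒ M over [I-1,I-2,II-1,II-2,II-3]: 7 consistent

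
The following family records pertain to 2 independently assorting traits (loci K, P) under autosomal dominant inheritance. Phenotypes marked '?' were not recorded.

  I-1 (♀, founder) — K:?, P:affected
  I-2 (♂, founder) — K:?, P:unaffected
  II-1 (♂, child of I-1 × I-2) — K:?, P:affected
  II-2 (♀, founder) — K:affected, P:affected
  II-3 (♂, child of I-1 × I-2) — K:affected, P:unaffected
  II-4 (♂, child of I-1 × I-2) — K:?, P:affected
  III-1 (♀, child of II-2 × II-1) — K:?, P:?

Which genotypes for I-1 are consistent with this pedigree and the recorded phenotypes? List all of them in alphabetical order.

K/I-1 ? ·: kk|Kk|KK
K/I-2 ? ·: kk|Kk|KK
K/II-1 ? I-1×I-2: kk|Kk|KK
K/II-2 aff ·: Kk|KK
K/II-3 aff I-1×I-2: Kk|KK
K/II-4 ? I-1×I-2: kk|Kk|KK
K/III-1 ? II-2×II-1: kk|Kk|KK
⇒ K over [I-1,I-2,II-1,II-2,II-3,II-4,III-1]: 175 consistent
P/I-1 aff ·: Pp
P/I-2 un ·: pp
P/II-1 aff I-1×I-2: Pp
P/II-2 aff ·: Pp|PP
P/II-3 un I-1×I-2: pp
P/II-4 aff I-1×I-2: Pp
P/III-1 ? II-2×II-1: pp|Pp|PP
⇒ P over [I-1,I-2,II-1,II-2,II-3,II-4,III-1]: 5 consistent

I-1 ∈ {KK Pp, Kk Pp, kk Pp}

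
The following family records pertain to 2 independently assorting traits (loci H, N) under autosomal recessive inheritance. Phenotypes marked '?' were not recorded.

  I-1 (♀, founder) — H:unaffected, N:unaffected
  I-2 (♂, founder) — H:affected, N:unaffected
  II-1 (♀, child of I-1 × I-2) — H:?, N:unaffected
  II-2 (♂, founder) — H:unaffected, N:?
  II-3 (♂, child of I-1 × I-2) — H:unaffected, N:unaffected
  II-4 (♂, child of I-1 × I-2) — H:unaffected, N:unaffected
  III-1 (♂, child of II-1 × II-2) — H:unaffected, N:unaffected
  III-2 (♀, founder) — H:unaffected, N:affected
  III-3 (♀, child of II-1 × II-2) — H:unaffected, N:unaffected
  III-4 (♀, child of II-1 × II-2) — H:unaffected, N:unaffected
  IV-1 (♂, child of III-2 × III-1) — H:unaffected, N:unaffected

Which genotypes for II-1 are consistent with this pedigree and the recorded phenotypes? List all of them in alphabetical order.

H/I-1 un ·: HH|Hh
H/I-2 aff ·: hh
H/II-1 ? I-1×I-2: Hh|hh
H/II-2 un ·: HH|Hh
H/II-3 un I-1×I-2: Hh
H/II-4 un I-1×I-2: Hh
H/III-1 un II-1×II-2: HH|Hh
H/III-2 un ·: HH|Hh
H/III-3 un II-1×II-2: HH|Hh
H/III-4 un II-1×II-2: HH|Hh
H/IV-1 un III-2×III-1: HH|Hh
⇒ H over [I-1,I-2,II-1,II-2,II-3,II-4,III-1,III-2,III-3,III-4,IV-1]: 120 consistent
N/I-1 un ·: NN|Nn
N/I-2 un ·: NN|Nn
N/II-1 un I-1×I-2: NN|Nn
N/II-2 ? ·: NN|Nn|nn
N/II-3 un I-1×I-2: NN|Nn
N/II-4 un I-1×I-2: NN|Nn
N/III-1 un II-1×II-2: NN|Nn
N/III-2 aff ·: nn
N/III-3 un II-1×II-2: NN|Nn
N/III-4 un II-1×II-2: NN|Nn
N/IV-1 un III-2×III-1: Nn
⇒ N over [I-1,I-2,II-1,II-2,II-3,II-4,III-1,III-2,III-3,III-4,IV-1]: 334 consistent

II-1 ∈ {Hh NN, Hh Nn, hh NN, hh Nn}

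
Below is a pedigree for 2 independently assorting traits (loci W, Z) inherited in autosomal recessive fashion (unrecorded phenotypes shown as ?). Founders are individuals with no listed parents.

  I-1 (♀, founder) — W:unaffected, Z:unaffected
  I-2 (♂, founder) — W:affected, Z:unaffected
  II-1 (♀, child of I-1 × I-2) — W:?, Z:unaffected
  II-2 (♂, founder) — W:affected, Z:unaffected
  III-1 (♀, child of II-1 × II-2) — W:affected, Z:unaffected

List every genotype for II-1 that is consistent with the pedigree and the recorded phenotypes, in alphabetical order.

II-1 ∈ {Ww ZZ, Ww Zz, ww ZZ, ww Zz}

W/I-1 un ·: WW|Ww
W/I-2 aff ·: ww
W/II-1 ? I-1×I-2: Ww|ww
W/II-2 aff ·: ww
W/III-1 aff II-1×II-2: ww
⇒ W over [I-1,I-2,II-1,II-2,III-1]: 3 consistent
Z/I-1 un ·: ZZ|Zz
Z/I-2 un ·: ZZ|Zz
Z/II-1 un I-1×I-2: ZZ|Zz
Z/II-2 un ·: ZZ|Zz
Z/III-1 un II-1×II-2: ZZ|Zz
⇒ Z over [I-1,I-2,II-1,II-2,III-1]: 24 consistent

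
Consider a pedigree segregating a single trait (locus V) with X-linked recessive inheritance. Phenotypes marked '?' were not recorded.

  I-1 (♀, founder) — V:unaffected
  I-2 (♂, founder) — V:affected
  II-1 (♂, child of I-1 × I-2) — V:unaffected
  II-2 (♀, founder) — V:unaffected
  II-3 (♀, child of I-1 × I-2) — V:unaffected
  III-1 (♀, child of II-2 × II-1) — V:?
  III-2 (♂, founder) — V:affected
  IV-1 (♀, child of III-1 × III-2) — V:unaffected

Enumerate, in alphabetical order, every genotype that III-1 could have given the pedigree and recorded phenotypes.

V/I-1 un ·: X^VX^V|X^VX^v
V/I-2 aff ·: X^vY
V/II-1 un I-1×I-2: X^VY
V/II-2 un ·: X^VX^V|X^VX^v
V/II-3 un I-1×I-2: X^VX^v
V/III-1 ? II-2×II-1: X^VX^V|X^VX^v
V/III-2 aff ·: X^vY
V/IV-1 un III-1×III-2: X^VX^v
⇒ V over [I-1,I-2,II-1,II-2,II-3,III-1,III-2,IV-1]: 6 consistent

III-1 ∈ {X^VX^V, X^VX^v}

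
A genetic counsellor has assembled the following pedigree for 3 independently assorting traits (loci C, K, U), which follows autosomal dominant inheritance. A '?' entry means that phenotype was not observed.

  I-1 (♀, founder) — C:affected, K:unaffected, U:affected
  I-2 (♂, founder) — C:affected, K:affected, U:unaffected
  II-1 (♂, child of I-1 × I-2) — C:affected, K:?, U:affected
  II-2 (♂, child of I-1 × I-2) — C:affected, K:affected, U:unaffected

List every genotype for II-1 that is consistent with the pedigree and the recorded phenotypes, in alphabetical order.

C/I-1 aff ·: Cc|CC
C/I-2 aff ·: Cc|CC
C/II-1 aff I-1×I-2: Cc|CC
C/II-2 aff I-1×I-2: Cc|CC
⇒ C over [I-1,I-2,II-1,II-2]: 13 consistent
K/I-1 un ·: kk
K/I-2 aff ·: Kk|KK
K/II-1 ? I-1×I-2: kk|Kk
K/II-2 aff I-1×I-2: Kk
⇒ K over [I-1,I-2,II-1,II-2]: 3 consistent
U/I-1 aff ·: Uu
U/I-2 un ·: uu
U/II-1 aff I-1×I-2: Uu
U/II-2 un I-1×I-2: uu
⇒ U over [I-1,I-2,II-1,II-2]: 1 consistent

II-1 ∈ {CC Kk Uu, CC kk Uu, Cc Kk Uu, Cc kk Uu}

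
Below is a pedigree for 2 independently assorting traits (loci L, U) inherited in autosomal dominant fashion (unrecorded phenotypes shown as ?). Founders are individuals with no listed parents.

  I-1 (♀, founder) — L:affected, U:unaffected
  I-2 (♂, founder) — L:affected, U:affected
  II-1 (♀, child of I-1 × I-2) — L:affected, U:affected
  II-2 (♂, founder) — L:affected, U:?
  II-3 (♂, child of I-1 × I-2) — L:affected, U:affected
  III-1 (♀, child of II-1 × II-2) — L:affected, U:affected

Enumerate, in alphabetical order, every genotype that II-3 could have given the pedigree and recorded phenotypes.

L/I-1 aff ·: Ll|LL
L/I-2 aff ·: Ll|LL
L/II-1 aff I-1×I-2: Ll|LL
L/II-2 aff ·: Ll|LL
L/II-3 aff I-1×I-2: Ll|LL
L/III-1 aff II-1×II-2: Ll|LL
⇒ L over [I-1,I-2,II-1,II-2,II-3,III-1]: 45 consistent
U/I-1 un ·: uu
U/I-2 aff ·: Uu|UU
U/II-1 aff I-1×I-2: Uu
U/II-2 ? ·: uu|Uu|UU
U/II-3 aff I-1×I-2: Uu
U/III-1 aff II-1×II-2: Uu|UU
⇒ U over [I-1,I-2,II-1,II-2,II-3,III-1]: 10 consistent

II-3 ∈ {LL Uu, Ll Uu}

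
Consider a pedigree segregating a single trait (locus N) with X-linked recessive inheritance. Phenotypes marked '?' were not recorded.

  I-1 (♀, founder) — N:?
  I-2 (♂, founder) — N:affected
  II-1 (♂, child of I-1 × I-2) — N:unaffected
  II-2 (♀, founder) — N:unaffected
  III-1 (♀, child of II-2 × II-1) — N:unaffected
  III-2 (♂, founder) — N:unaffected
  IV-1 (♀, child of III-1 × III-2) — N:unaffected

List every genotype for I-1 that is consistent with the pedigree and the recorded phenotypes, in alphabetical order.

N/I-1 ? ·: X^NX^N|X^NX^n
N/I-2 aff ·: X^nY
N/II-1 un I-1×I-2: X^NY
N/II-2 un ·: X^NX^N|X^NX^n
N/III-1 un II-2×II-1: X^NX^N|X^NX^n
N/III-2 un ·: X^NY
N/IV-1 un III-1×III-2: X^NX^N|X^NX^n
⇒ N over [I-1,I-2,II-1,II-2,III-1,III-2,IV-1]: 8 consistent

I-1 ∈ {X^NX^N, X^NX^n}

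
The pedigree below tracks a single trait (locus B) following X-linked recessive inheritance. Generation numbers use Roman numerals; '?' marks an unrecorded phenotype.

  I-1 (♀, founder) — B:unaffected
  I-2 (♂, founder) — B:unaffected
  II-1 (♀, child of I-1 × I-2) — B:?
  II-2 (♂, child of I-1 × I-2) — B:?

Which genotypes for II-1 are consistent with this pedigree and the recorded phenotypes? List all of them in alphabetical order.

B/I-1 un ·: X^BX^B|X^BX^b
B/I-2 un ·: X^BY
B/II-1 ? I-1×I-2: X^BX^B|X^BX^b
B/II-2 ? I-1×I-2: X^BY|X^bY
⇒ B over [I-1,I-2,II-1,II-2]: 5 consistent

II-1 ∈ {X^BX^B, X^BX^b}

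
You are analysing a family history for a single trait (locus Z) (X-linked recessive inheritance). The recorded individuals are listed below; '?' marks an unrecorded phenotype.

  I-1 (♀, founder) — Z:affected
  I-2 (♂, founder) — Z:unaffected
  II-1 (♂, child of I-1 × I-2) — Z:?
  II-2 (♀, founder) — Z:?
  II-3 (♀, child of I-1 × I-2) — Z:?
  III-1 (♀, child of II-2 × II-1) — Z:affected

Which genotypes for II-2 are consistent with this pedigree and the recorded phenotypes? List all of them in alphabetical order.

II-2 ∈ {X^ZX^z, X^zX^z}

Z/I-1 aff ·: X^zX^z
Z/I-2 un ·: X^ZY
Z/II-1 ? I-1×I-2: X^zY
Z/II-2 ? ·: X^ZX^z|X^zX^z
Z/II-3 ? I-1×I-2: X^ZX^z
Z/III-1 aff II-2×II-1: X^zX^z
⇒ Z over [I-1,I-2,II-1,II-2,II-3,III-1]: 2 consistent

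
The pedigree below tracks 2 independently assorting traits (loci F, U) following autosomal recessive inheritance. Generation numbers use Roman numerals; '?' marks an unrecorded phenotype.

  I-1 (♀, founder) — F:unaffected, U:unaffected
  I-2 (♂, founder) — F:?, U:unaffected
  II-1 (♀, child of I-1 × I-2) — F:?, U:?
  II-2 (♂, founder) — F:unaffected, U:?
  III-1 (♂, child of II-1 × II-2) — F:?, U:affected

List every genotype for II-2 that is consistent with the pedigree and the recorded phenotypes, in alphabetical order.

F/I-1 un ·: FF|Ff
F/I-2 ? ·: FF|Ff|ff
F/II-1 ? I-1×I-2: FF|Ff|ff
F/II-2 un ·: FF|Ff
F/III-1 ? II-1×II-2: FF|Ff|ff
⇒ F over [I-1,I-2,II-1,II-2,III-1]: 43 consistent
U/I-1 un ·: UU|Uu
U/I-2 un ·: UU|Uu
U/II-1 ? I-1×I-2: Uu|uu
U/II-2 ? ·: Uu|uu
U/III-1 aff II-1×II-2: uu
⇒ U over [I-1,I-2,II-1,II-2,III-1]: 8 consistent

II-2 ∈ {FF Uu, FF uu, Ff Uu, Ff uu}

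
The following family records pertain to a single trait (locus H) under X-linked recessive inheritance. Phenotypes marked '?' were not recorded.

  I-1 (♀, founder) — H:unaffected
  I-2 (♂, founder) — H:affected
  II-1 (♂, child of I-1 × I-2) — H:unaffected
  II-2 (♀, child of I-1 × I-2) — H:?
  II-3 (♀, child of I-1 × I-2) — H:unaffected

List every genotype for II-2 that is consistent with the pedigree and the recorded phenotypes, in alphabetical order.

H/I-1 un ·: X^HX^H|X^HX^h
H/I-2 aff ·: X^hY
H/II-1 un I-1×I-2: X^HY
H/II-2 ? I-1×I-2: X^HX^h|X^hX^h
H/II-3 un I-1×I-2: X^HX^h
⇒ H over [I-1,I-2,II-1,II-2,II-3]: 3 consistent

II-2 ∈ {X^HX^h, X^hX^h}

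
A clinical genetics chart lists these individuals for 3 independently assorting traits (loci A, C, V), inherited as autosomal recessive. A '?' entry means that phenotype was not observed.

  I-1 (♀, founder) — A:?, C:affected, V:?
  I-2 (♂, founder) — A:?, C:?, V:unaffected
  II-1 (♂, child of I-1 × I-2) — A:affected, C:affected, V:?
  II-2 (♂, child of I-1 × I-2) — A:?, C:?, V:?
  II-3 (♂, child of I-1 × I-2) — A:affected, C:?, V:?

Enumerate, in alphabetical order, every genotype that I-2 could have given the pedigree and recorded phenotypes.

I-2 ∈ {Aa Cc VV, Aa Cc Vv, Aa cc VV, Aa cc Vv, aa Cc VV, aa Cc Vv, aa cc VV, aa cc Vv}

A/I-1 ? ·: Aa|aa
A/I-2 ? ·: Aa|aa
A/II-1 aff I-1×I-2: aa
A/II-2 ? I-1×I-2: AA|Aa|aa
A/II-3 aff I-1×I-2: aa
⇒ A over [I-1,I-2,II-1,II-2,II-3]: 8 consistent
C/I-1 aff ·: cc
C/I-2 ? ·: Cc|cc
C/II-1 aff I-1×I-2: cc
C/II-2 ? I-1×I-2: Cc|cc
C/II-3 ? I-1×I-2: Cc|cc
⇒ C over [I-1,I-2,II-1,II-2,II-3]: 5 consistent
V/I-1 ? ·: VV|Vv|vv
V/I-2 un ·: VV|Vv
V/II-1 ? I-1×I-2: VV|Vv|vv
V/II-2 ? I-1×I-2: VV|Vv|vv
V/II-3 ? I-1×I-2: VV|Vv|vv
⇒ V over [I-1,I-2,II-1,II-2,II-3]: 53 consistent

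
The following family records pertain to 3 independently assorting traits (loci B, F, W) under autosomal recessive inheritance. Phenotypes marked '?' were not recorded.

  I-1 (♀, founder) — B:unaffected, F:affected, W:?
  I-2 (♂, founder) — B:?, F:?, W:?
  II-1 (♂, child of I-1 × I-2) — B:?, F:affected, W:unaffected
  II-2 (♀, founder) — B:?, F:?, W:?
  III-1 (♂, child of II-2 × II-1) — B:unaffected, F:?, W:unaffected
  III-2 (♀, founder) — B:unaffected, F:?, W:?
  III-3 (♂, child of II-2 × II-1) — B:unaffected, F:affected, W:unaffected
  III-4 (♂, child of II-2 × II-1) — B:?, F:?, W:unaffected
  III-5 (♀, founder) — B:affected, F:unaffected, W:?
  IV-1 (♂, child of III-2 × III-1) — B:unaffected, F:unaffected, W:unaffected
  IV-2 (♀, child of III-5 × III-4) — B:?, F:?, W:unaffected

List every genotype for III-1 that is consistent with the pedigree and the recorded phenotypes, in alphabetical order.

B/I-1 un ·: BB|Bb
B/I-2 ? ·: BB|Bb|bb
B/II-1 ? I-1×I-2: BB|Bb|bb
B/II-2 ? ·: BB|Bb|bb
B/III-1 un II-2×II-1: BB|Bb
B/III-2 un ·: BB|Bb
B/III-3 un II-2×II-1: BB|Bb
B/III-4 ? II-2×II-1: BB|Bb|bb
B/III-5 aff ·: bb
B/IV-1 un III-2×III-1: BB|Bb
B/IV-2 ? III-5×III-4: Bb|bb
⇒ B over [I-1,I-2,II-1,II-2,III-1,III-2,III-3,III-4,III-5,IV-1,IV-2]: 802 consistent
F/I-1 aff ·: ff
F/I-2 ? ·: Ff|ff
F/II-1 aff I-1×I-2: ff
F/II-2 ? ·: Ff|ff
F/III-1 ? II-2×II-1: Ff|ff
F/III-2 ? ·: FF|Ff|ff
F/III-3 aff II-2×II-1: ff
F/III-4 ? II-2×II-1: Ff|ff
F/III-5 un ·: FF|Ff
F/IV-1 un III-2×III-1: FF|Ff
F/IV-2 ? III-5×III-4: FF|Ff|ff
⇒ F over [I-1,I-2,II-1,II-2,III-1,III-2,III-3,III-4,III-5,IV-1,IV-2]: 124 consistent
W/I-1 ? ·: WW|Ww|ww
W/I-2 ? ·: WW|Ww|ww
W/II-1 un I-1×I-2: WW|Ww
W/II-2 ? ·: WW|Ww|ww
W/III-1 un II-2×II-1: WW|Ww
W/III-2 ? ·: WW|Ww|ww
W/III-3 un II-2×II-1: WW|Ww
W/III-4 un II-2×II-1: WW|Ww
W/III-5 ? ·: WW|Ww|ww
W/IV-1 un III-2×III-1: WW|Ww
W/IV-2 un III-5×III-4: WW|Ww
⇒ W over [I-1,I-2,II-1,II-2,III-1,III-2,III-3,III-4,III-5,IV-1,IV-2]: 3255 consistent

III-1 ∈ {BB Ff WW, BB Ff Ww, BB ff WW, BB ff Ww, Bb Ff WW, Bb Ff Ww, Bb ff WW, Bb ff Ww}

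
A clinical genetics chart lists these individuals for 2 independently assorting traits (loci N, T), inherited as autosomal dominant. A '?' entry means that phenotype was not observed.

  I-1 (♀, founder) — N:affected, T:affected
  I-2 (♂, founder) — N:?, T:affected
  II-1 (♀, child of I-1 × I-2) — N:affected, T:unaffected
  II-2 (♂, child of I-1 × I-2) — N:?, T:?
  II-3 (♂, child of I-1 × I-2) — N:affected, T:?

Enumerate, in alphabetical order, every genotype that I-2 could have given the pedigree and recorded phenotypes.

N/I-1 aff ·: Nn|NN
N/I-2 ? ·: nn|Nn|NN
N/II-1 aff I-1×I-2: Nn|NN
N/II-2 ? I-1×I-2: nn|Nn|NN
N/II-3 aff I-1×I-2: Nn|NN
⇒ N over [I-1,I-2,II-1,II-2,II-3]: 32 consistent
T/I-1 aff ·: Tt
T/I-2 aff ·: Tt
T/II-1 un I-1×I-2: tt
T/II-2 ? I-1×I-2: tt|Tt|TT
T/II-3 ? I-1×I-2: tt|Tt|TT
⇒ T over [I-1,I-2,II-1,II-2,II-3]: 9 consistent

I-2 ∈ {NN Tt, Nn Tt, nn Tt}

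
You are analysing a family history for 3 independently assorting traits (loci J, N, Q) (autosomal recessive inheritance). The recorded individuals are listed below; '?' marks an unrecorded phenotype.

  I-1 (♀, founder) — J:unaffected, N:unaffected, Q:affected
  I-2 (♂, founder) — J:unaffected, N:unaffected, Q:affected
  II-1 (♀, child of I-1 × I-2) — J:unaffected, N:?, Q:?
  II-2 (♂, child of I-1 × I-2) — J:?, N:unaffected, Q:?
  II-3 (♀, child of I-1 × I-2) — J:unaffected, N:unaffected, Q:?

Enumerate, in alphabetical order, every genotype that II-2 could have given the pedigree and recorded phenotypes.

J/I-1 un ·: JJ|Jj
J/I-2 un ·: JJ|Jj
J/II-1 un I-1×I-2: JJ|Jj
J/II-2 ? I-1×I-2: JJ|Jj|jj
J/II-3 un I-1×I-2: JJ|Jj
⇒ J over [I-1,I-2,II-1,II-2,II-3]: 29 consistent
N/I-1 un ·: NN|Nn
N/I-2 un ·: NN|Nn
N/II-1 ? I-1×I-2: NN|Nn|nn
N/II-2 un I-1×I-2: NN|Nn
N/II-3 un I-1×I-2: NN|Nn
⇒ N over [I-1,I-2,II-1,II-2,II-3]: 29 consistent
Q/I-1 aff ·: qq
Q/I-2 aff ·: qq
Q/II-1 ? I-1×I-2: qq
Q/II-2 ? I-1×I-2: qq
Q/II-3 ? I-1×I-2: qq
⇒ Q over [I-1,I-2,II-1,II-2,II-3]: 1 consistent

II-2 ∈ {JJ NN qq, JJ Nn qq, Jj NN qq, Jj Nn qq, jj NN qq, jj Nn qq}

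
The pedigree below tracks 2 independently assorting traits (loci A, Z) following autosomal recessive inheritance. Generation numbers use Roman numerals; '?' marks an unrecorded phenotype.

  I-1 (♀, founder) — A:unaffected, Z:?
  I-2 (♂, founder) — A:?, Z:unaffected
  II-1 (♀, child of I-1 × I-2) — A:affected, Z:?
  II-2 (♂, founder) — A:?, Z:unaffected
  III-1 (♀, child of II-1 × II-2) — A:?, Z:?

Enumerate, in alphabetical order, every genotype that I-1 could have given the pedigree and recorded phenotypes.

I-1 ∈ {Aa ZZ, Aa Zz, Aa zz}

A/I-1 un ·: Aa
A/I-2 ? ·: Aa|aa
A/II-1 aff I-1×I-2: aa
A/II-2 ? ·: AA|Aa|aa
A/III-1 ? II-1×II-2: Aa|aa
⇒ A over [I-1,I-2,II-1,II-2,III-1]: 8 consistent
Z/I-1 ? ·: ZZ|Zz|zz
Z/I-2 un ·: ZZ|Zz
Z/II-1 ? I-1×I-2: ZZ|Zz|zz
Z/II-2 un ·: ZZ|Zz
Z/III-1 ? II-1×II-2: ZZ|Zz|zz
⇒ Z over [I-1,I-2,II-1,II-2,III-1]: 43 consistent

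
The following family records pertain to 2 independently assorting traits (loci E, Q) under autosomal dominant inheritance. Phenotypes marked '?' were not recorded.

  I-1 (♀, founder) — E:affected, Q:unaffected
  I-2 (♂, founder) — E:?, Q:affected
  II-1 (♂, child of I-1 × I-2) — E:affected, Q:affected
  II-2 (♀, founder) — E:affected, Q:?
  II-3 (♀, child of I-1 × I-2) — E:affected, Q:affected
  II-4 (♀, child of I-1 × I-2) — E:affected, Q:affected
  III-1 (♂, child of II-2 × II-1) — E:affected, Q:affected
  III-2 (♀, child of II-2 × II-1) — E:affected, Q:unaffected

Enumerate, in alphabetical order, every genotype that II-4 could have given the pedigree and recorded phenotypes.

E/I-1 aff ·: Ee|EE
E/I-2 ? ·: ee|Ee|EE
E/II-1 aff I-1×I-2: Ee|EE
E/II-2 aff ·: Ee|EE
E/II-3 aff I-1×I-2: Ee|EE
E/II-4 aff I-1×I-2: Ee|EE
E/III-1 aff II-2×II-1: Ee|EE
E/III-2 aff II-2×II-1: Ee|EE
⇒ E over [I-1,I-2,II-1,II-2,II-3,II-4,III-1,III-2]: 177 consistent
Q/I-1 un ·: qq
Q/I-2 aff ·: Qq|QQ
Q/II-1 aff I-1×I-2: Qq
Q/II-2 ? ·: qq|Qq
Q/II-3 aff I-1×I-2: Qq
Q/II-4 aff I-1×I-2: Qq
Q/III-1 aff II-2×II-1: Qq|QQ
Q/III-2 un II-2×II-1: qq
⇒ Q over [I-1,I-2,II-1,II-2,II-3,II-4,III-1,III-2]: 6 consistent

II-4 ∈ {EE Qq, Ee Qq}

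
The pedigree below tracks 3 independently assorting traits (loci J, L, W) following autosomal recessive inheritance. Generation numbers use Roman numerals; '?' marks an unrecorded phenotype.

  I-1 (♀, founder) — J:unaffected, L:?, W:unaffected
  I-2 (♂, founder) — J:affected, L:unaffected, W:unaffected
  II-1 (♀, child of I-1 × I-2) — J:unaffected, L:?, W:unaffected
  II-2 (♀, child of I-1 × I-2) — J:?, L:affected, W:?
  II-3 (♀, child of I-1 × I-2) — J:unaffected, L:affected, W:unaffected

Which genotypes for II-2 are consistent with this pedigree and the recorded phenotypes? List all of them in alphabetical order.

J/I-1 un ·: JJ|Jj
J/I-2 aff ·: jj
J/II-1 un I-1×I-2: Jj
J/II-2 ? I-1×I-2: Jj|jj
J/II-3 un I-1×I-2: Jj
⇒ J over [I-1,I-2,II-1,II-2,II-3]: 3 consistent
L/I-1 ? ·: Ll|ll
L/I-2 un ·: Ll
L/II-1 ? I-1×I-2: LL|Ll|ll
L/II-2 aff I-1×I-2: ll
L/II-3 aff I-1×I-2: ll
⇒ L over [I-1,I-2,II-1,II-2,II-3]: 5 consistent
W/I-1 un ·: WW|Ww
W/I-2 un ·: WW|Ww
W/II-1 un I-1×I-2: WW|Ww
W/II-2 ? I-1×I-2: WW|Ww|ww
W/II-3 un I-1×I-2: WW|Ww
⇒ W over [I-1,I-2,II-1,II-2,II-3]: 29 consistent

II-2 ∈ {Jj ll WW, Jj ll Ww, Jj ll ww, jj ll WW, jj ll Ww, jj ll ww}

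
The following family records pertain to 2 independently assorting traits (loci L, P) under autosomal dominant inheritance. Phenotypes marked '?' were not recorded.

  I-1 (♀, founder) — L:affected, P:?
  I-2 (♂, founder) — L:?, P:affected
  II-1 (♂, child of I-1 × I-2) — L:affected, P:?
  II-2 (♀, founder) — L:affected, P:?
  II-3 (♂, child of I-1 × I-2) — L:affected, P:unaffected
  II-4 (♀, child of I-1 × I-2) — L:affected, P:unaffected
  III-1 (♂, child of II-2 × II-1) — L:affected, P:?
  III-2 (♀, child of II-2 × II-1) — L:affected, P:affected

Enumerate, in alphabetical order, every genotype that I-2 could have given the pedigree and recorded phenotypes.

I-2 ∈ {LL Pp, Ll Pp, ll Pp}

L/I-1 aff ·: Ll|LL
L/I-2 ? ·: ll|Ll|LL
L/II-1 aff I-1×I-2: Ll|LL
L/II-2 aff ·: Ll|LL
L/II-3 aff I-1×I-2: Ll|LL
L/II-4 aff I-1×I-2: Ll|LL
L/III-1 aff II-2×II-1: Ll|LL
L/III-2 aff II-2×II-1: Ll|LL
⇒ L over [I-1,I-2,II-1,II-2,II-3,II-4,III-1,III-2]: 177 consistent
P/I-1 ? ·: pp|Pp
P/I-2 aff ·: Pp
P/II-1 ? I-1×I-2: pp|Pp|PP
P/II-2 ? ·: pp|Pp|PP
P/II-3 un I-1×I-2: pp
P/II-4 un I-1×I-2: pp
P/III-1 ? II-2×II-1: pp|Pp|PP
P/III-2 aff II-2×II-1: Pp|PP
⇒ P over [I-1,I-2,II-1,II-2,II-3,II-4,III-1,III-2]: 36 consistent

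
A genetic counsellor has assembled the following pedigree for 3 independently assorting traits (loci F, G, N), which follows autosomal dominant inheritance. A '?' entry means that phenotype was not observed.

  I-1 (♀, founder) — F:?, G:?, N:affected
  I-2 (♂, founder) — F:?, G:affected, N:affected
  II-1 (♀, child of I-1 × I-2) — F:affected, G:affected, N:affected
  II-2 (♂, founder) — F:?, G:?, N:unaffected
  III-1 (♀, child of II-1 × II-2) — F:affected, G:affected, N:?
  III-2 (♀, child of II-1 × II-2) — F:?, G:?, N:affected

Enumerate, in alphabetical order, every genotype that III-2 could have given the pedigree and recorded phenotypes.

F/I-1 ? ·: ff|Ff|FF
F/I-2 ? ·: ff|Ff|FF
F/II-1 aff I-1×I-2: Ff|FF
F/II-2 ? ·: ff|Ff|FF
F/III-1 aff II-1×II-2: Ff|FF
F/III-2 ? II-1×II-2: ff|Ff|FF
⇒ F over [I-1,I-2,II-1,II-2,III-1,III-2]: 108 consistent
G/I-1 ? ·: gg|Gg|GG
G/I-2 aff ·: Gg|GG
G/II-1 aff I-1×I-2: Gg|GG
G/II-2 ? ·: gg|Gg|GG
G/III-1 aff II-1×II-2: Gg|GG
G/III-2 ? II-1×II-2: gg|Gg|GG
⇒ G over [I-1,I-2,II-1,II-2,III-1,III-2]: 84 consistent
N/I-1 aff ·: Nn|NN
N/I-2 aff ·: Nn|NN
N/II-1 aff I-1×I-2: Nn|NN
N/II-2 un ·: nn
N/III-1 ? II-1×II-2: nn|Nn
N/III-2 aff II-1×II-2: Nn
⇒ N over [I-1,I-2,II-1,II-2,III-1,III-2]: 10 consistent

III-2 ∈ {FF GG Nn, FF Gg Nn, FF gg Nn, Ff GG Nn, Ff Gg Nn, Ff gg Nn, ff GG Nn, ff Gg Nn, ff gg Nn}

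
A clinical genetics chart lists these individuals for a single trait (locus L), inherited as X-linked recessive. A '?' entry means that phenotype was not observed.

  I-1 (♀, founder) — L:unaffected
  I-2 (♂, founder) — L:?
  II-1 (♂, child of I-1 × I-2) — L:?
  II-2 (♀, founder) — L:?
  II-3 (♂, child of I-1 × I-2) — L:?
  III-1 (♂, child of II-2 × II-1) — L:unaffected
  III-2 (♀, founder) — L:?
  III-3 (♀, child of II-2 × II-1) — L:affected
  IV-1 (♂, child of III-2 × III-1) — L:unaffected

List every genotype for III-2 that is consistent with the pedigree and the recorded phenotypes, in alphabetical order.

L/I-1 un ·: X^LX^l
L/I-2 ? ·: X^LY|X^lY
L/II-1 ? I-1×I-2: X^lY
L/II-2 ? ·: X^LX^l
L/II-3 ? I-1×I-2: X^LY|X^lY
L/III-1 un II-2×II-1: X^LY
L/III-2 ? ·: X^LX^L|X^LX^l
L/III-3 aff II-2×II-1: X^lX^l
L/IV-1 un III-2×III-1: X^LY
⇒ L over [I-1,I-2,II-1,II-2,II-3,III-1,III-2,III-3,IV-1]: 8 consistent

III-2 ∈ {X^LX^L, X^LX^l}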